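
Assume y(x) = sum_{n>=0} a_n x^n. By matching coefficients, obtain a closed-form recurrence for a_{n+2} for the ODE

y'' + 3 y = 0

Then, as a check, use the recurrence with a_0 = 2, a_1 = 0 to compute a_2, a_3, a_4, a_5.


Substitute y = sum_n a_n x^n into y'' + (const) y = 0.
y''(x) = sum_{n>=0} (n+2)(n+1) a_{n+2} x^n.
The ODE becomes sum_n [(n+2)(n+1) a_{n+2} + 3 a_n] x^n = 0.
Setting each coefficient to zero gives the recurrence:
  (n+2)(n+1) a_{n+2} + 3 a_n = 0,
  a_{n+2} = -3 / ((n+1)(n+2)) a_n.

Check with a_0 = 2, a_1 = 0 (apply the recurrence for n = 0, 1, 2, 3): a_0 = 2, a_1 = 0, a_2 = -3, a_3 = 0, a_4 = 3/4, a_5 = 0.

a_{n+2} = -3/((n+1)(n+2)) * a_n; check: a_0 = 2, a_1 = 0, a_2 = -3, a_3 = 0, a_4 = 3/4, a_5 = 0


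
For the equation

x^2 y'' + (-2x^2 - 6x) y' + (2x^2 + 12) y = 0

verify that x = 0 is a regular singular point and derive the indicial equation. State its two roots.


Divide by x^2 to reach normal form y'' + P_1(x) y' + P_2(x) y = 0 with P_1(x) = -2 - 6/x and P_2(x) = 2 + 12/x^2.
x = 0 is a singular point because the y'-coefficient -2 - 6/x has a pole at x = 0 and the y-coefficient 2 + 12/x^2 has a pole at x = 0.
It is a regular singular point because x P_1(x) = p(x) = -2x - 6 and x^2 P_2(x) = q(x) = 2x^2 + 12 are polynomials, hence analytic at x = 0.
p(0) = -6,  q(0) = 12.
Indicial equation: r(r-1) + p(0) r + q(0) = 0, i.e. r^2 + (p(0) - 1) r + q(0) = 0, i.e. r^2 - 7 r + 12 = 0.
Discriminant: (-7)^2 - 4(12) = 1, so r = (7 ± 1)/2.
Solving: r_1 = 4, r_2 = 3.

indicial: r^2 - 7 r + 12 = 0; roots r_1 = 4, r_2 = 3


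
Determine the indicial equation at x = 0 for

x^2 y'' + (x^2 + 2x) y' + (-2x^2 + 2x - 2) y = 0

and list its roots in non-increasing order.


Divide by x^2 to reach normal form y'' + P_1(x) y' + P_2(x) y = 0 with P_1(x) = 1 + 2/x and P_2(x) = -2 + 2/x - 2/x^2.
x = 0 is a singular point because the y'-coefficient 1 + 2/x has a pole at x = 0 and the y-coefficient -2 + 2/x - 2/x^2 has a pole at x = 0.
It is a regular singular point because x P_1(x) = p(x) = x + 2 and x^2 P_2(x) = q(x) = -2x^2 + 2x - 2 are polynomials, hence analytic at x = 0.
p(0) = 2,  q(0) = -2.
Indicial equation: r(r-1) + p(0) r + q(0) = 0, i.e. r^2 + (p(0) - 1) r + q(0) = 0, i.e. r^2 + 1 r - 2 = 0.
Discriminant: (1)^2 - 4(-2) = 9, so r = (-1 ± 3)/2.
Solving: r_1 = 1, r_2 = -2.

indicial: r^2 + 1 r - 2 = 0; roots r_1 = 1, r_2 = -2


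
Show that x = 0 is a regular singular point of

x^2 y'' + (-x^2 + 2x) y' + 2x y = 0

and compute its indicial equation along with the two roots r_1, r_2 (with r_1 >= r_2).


Divide by x^2 to reach normal form y'' + P_1(x) y' + P_2(x) y = 0 with P_1(x) = -1 + 2/x and P_2(x) = 2/x.
x = 0 is a singular point because the y'-coefficient -1 + 2/x has a pole at x = 0 and the y-coefficient 2/x has a pole at x = 0.
It is a regular singular point because x P_1(x) = p(x) = 2 - x and x^2 P_2(x) = q(x) = 2x are polynomials, hence analytic at x = 0.
p(0) = 2,  q(0) = 0.
Indicial equation: r(r-1) + p(0) r + q(0) = 0, i.e. r^2 + (p(0) - 1) r + q(0) = 0, i.e. r^2 + 1 r = 0.
Discriminant: (1)^2 - 4(0) = 1, so r = (-1 ± 1)/2.
Solving: r_1 = 0, r_2 = -1.

indicial: r^2 + 1 r = 0; roots r_1 = 0, r_2 = -1


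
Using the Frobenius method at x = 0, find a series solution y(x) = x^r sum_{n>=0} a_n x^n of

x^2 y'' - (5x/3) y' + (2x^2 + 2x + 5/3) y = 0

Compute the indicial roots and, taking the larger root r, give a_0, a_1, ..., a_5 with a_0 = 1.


Write in Frobenius form y'' + (p(x)/x) y' + (q(x)/x^2) y = 0:
  p(x) = -5/3,  q(x) = 2x^2 + 2x + 5/3.
Indicial equation: r(r-1) + (-5/3) r + (5/3) = 0 -> roots r_1 = 5/3, r_2 = 1.
Take r = r_1 = 5/3. Let y(x) = x^r sum_{n>=0} a_n x^n with a_0 = 1.
Substitute y = x^r sum a_n x^n and match x^{r+n}. The recurrence is
  D(n) a_n + 2 a_{n-1} + 2 a_{n-2} = 0,  where D(n) = (r+n)(r+n-1) + (-5/3)(r+n) + (5/3).
  a_n = [-2 a_{n-1} - 2 a_{n-2}] / D(n).
Since the indicial polynomial factors as (r - r_1)(r - r_2), D(n) = (r_1 + n - r_1)(r_1 + n - r_2) = n(n + 2/3).
Evaluating step by step (a_0 = 1):
  n = 1: D(1) = 1(1 + 2/3) = 5/3; numerator = -2(1) = -2; a_1 = (-2)/(5/3) = -6/5
  n = 2: D(2) = 2(2 + 2/3) = 16/3; numerator = -2(-6/5) - 2(1) = 2/5; a_2 = (2/5)/(16/3) = 3/40
  n = 3: D(3) = 3(3 + 2/3) = 11; numerator = -2(3/40) - 2(-6/5) = 9/4; a_3 = (9/4)/(11) = 9/44
  n = 4: D(4) = 4(4 + 2/3) = 56/3; numerator = -2(9/44) - 2(3/40) = -123/220; a_4 = (-123/220)/(56/3) = -369/12320
  n = 5: D(5) = 5(5 + 2/3) = 85/3; numerator = -2(-369/12320) - 2(9/44) = -2151/6160; a_5 = (-2151/6160)/(85/3) = -6453/523600

r = 5/3; a_0 = 1; a_1 = -6/5; a_2 = 3/40; a_3 = 9/44; a_4 = -369/12320; a_5 = -6453/523600


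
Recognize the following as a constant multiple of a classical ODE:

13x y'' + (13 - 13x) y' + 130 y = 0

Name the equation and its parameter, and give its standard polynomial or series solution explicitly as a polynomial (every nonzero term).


All three coefficients share the factor 13; dividing through by 13 gives  x y'' + (1 - x) y' + 10 y = 0.
This matches the Laguerre equation x y'' + (1 - x) y' + n y = 0 with n = 10; the polynomial solution is L_10(x).
With y = sum_k a_k x^k, matching x^k gives (k+1)k a_{k+1} + (k+1) a_{k+1} - k a_k + n a_k = 0, i.e. (k+1)^2 a_{k+1} = (k - n) a_k = (k - 10) a_k. The right side vanishes at k = 10, so the series terminates at degree 10.
Standard normalization L_n(0) = 1 gives a_0 = 1. Work upward with a_{k+1} = (k - 10) a_k / (k+1)^2:
  a_1 = (0 - 10)(1) / 1^2 = -10/1 = -10
  a_2 = (1 - 10)(-10) / 2^2 = 90/4 = 45/2
  a_3 = (2 - 10)(45/2) / 3^2 = -180/9 = -20
  a_4 = (3 - 10)(-20) / 4^2 = 140/16 = 35/4
  a_5 = (4 - 10)(35/4) / 5^2 = (-105/2)/25 = -21/10
  a_6 = (5 - 10)(-21/10) / 6^2 = (21/2)/36 = 7/24
  a_7 = (6 - 10)(7/24) / 7^2 = (-7/6)/49 = -1/42
  a_8 = (7 - 10)(-1/42) / 8^2 = (1/14)/64 = 1/896
  a_9 = (8 - 10)(1/896) / 9^2 = (-1/448)/81 = -1/36288
  a_10 = (9 - 10)(-1/36288) / 10^2 = (1/36288)/100 = 1/3628800
Hence L_10(x) = x^10/3628800 - x^9/36288 + x^8/896 - x^7/42 + 7 x^6/24 - 21 x^5/10 + 35 x^4/4 - 20 x^3 + 45 x^2/2 - 10 x + 1.

L_10(x); series = x^10/3628800 - x^9/36288 + x^8/896 - x^7/42 + 7 x^6/24 - 21 x^5/10 + 35 x^4/4 - 20 x^3 + 45 x^2/2 - 10 x + 1


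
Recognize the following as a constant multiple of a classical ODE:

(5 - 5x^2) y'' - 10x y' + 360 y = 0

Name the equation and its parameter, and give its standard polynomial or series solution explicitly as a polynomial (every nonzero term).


All three coefficients share the factor 5; dividing through by 5 gives  (1 - x^2) y'' - 2x y' + 72 y = 0.
This matches the Legendre equation (1 - x^2) y'' - 2x y' + n(n+1) y = 0 (note the -2x y' term) with n(n+1) = 72, so n = 8; the polynomial solution is P_8(x).
With y = sum_k a_k x^k, matching x^k gives (k+2)(k+1) a_{k+2} = [k(k+1) - n(n+1)] a_k = (k - 8)(k + 9) a_k. The right side vanishes at k = 8, so the series with the parity of 8 terminates at degree 8.
Standard normalization (P_n(1) = 1): leading coefficient (2n)!/(2^n (n!)^2) = 20922789888000/(256*1625702400) = 6435/128, so a_8 = 6435/128. Work downward with a_k = (k+1)(k+2) a_{k+2} / ((k - 8)(k + 9)):
  a_6 = (7)(8)(6435/128) / ((6 - 8)(6 + 9)) = (45045/16)/(-30) = -3003/32
  a_4 = (5)(6)(-3003/32) / ((4 - 8)(4 + 9)) = (-45045/16)/(-52) = 3465/64
  a_2 = (3)(4)(3465/64) / ((2 - 8)(2 + 9)) = (10395/16)/(-66) = -315/32
  a_0 = (1)(2)(-315/32) / ((0 - 8)(0 + 9)) = (-315/16)/(-72) = 35/128
Hence P_8(x) = 6435 x^8/128 - 3003 x^6/32 + 3465 x^4/64 - 315 x^2/32 + 35/128.

P_8(x); series = 6435 x^8/128 - 3003 x^6/32 + 3465 x^4/64 - 315 x^2/32 + 35/128


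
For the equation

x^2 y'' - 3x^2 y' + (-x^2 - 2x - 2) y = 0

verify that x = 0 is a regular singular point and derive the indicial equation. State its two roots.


Divide by x^2 to reach normal form y'' + P_1(x) y' + P_2(x) y = 0 with P_1(x) = -3 and P_2(x) = -1 - 2/x - 2/x^2.
x = 0 is a singular point because the y-coefficient -1 - 2/x - 2/x^2 has a pole at x = 0.
It is a regular singular point because x P_1(x) = p(x) = -3x and x^2 P_2(x) = q(x) = -x^2 - 2x - 2 are polynomials, hence analytic at x = 0.
p(0) = 0,  q(0) = -2.
Indicial equation: r(r-1) + p(0) r + q(0) = 0, i.e. r^2 + (p(0) - 1) r + q(0) = 0, i.e. r^2 - 1 r - 2 = 0.
Discriminant: (-1)^2 - 4(-2) = 9, so r = (1 ± 3)/2.
Solving: r_1 = 2, r_2 = -1.

indicial: r^2 - 1 r - 2 = 0; roots r_1 = 2, r_2 = -1


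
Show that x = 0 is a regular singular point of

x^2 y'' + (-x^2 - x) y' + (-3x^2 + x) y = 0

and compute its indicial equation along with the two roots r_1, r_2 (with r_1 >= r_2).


Divide by x^2 to reach normal form y'' + P_1(x) y' + P_2(x) y = 0 with P_1(x) = -1 - 1/x and P_2(x) = -3 + 1/x.
x = 0 is a singular point because the y'-coefficient -1 - 1/x has a pole at x = 0 and the y-coefficient -3 + 1/x has a pole at x = 0.
It is a regular singular point because x P_1(x) = p(x) = -x - 1 and x^2 P_2(x) = q(x) = -3x^2 + x are polynomials, hence analytic at x = 0.
p(0) = -1,  q(0) = 0.
Indicial equation: r(r-1) + p(0) r + q(0) = 0, i.e. r^2 + (p(0) - 1) r + q(0) = 0, i.e. r^2 - 2 r = 0.
Discriminant: (-2)^2 - 4(0) = 4, so r = (2 ± 2)/2.
Solving: r_1 = 2, r_2 = 0.

indicial: r^2 - 2 r = 0; roots r_1 = 2, r_2 = 0


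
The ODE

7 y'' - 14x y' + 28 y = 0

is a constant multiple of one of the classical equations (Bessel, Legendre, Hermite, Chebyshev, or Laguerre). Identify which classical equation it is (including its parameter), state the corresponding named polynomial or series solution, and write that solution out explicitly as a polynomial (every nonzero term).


All three coefficients share the factor 7; dividing through by 7 gives  y'' - 2x y' + 4 y = 0.
This matches the Hermite equation y'' - 2x y' + 2n y = 0 with 2n = 4, so n = 2; the polynomial solution is H_2(x).
With y = sum_k a_k x^k, matching x^k gives (k+2)(k+1) a_{k+2} = 2(k - n) a_k = 2(k - 2) a_k. The right side vanishes at k = 2, so the series with the parity of 2 terminates at degree 2.
Standard normalization: leading coefficient of H_n is 2^n, so a_2 = 2^2 = 4. Work downward with a_k = (k+1)(k+2) a_{k+2} / (2(k - n)):
  a_0 = (1)(2)(4) / (2(0 - 2)) = 8/(-4) = -2
Hence H_2(x) = 4 x^2 - 2.

H_2(x); series = 4 x^2 - 2


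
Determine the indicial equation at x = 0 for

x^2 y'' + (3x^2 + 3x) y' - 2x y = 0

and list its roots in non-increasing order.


Divide by x^2 to reach normal form y'' + P_1(x) y' + P_2(x) y = 0 with P_1(x) = 3 + 3/x and P_2(x) = -2/x.
x = 0 is a singular point because the y'-coefficient 3 + 3/x has a pole at x = 0 and the y-coefficient -2/x has a pole at x = 0.
It is a regular singular point because x P_1(x) = p(x) = 3x + 3 and x^2 P_2(x) = q(x) = -2x are polynomials, hence analytic at x = 0.
p(0) = 3,  q(0) = 0.
Indicial equation: r(r-1) + p(0) r + q(0) = 0, i.e. r^2 + (p(0) - 1) r + q(0) = 0, i.e. r^2 + 2 r = 0.
Discriminant: (2)^2 - 4(0) = 4, so r = (-2 ± 2)/2.
Solving: r_1 = 0, r_2 = -2.

indicial: r^2 + 2 r = 0; roots r_1 = 0, r_2 = -2


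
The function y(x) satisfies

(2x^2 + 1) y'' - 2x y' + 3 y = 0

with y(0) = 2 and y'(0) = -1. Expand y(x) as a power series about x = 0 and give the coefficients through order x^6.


Ansatz: y(x) = sum_{n>=0} a_n x^n, so y'(x) = sum_{n>=1} n a_n x^(n-1) and y''(x) = sum_{n>=2} n(n-1) a_n x^(n-2).
Substitute into P(x) y'' + Q(x) y' + R(x) y = 0 with P(x) = 2x^2 + 1, Q(x) = -2x, R(x) = 3, and match powers of x.
Initial conditions: a_0 = 2, a_1 = -1.
Setting the coefficient of each power of x to zero and solving order by order (substituting the coefficients already found):
  x^0: 2 a_2 + 3 a_0 = 0  ->  2 a_2 = -3 a_0 = -6  ->  a_2 = -3
  x^1: 6 a_3 + a_1 = 0  ->  6 a_3 = -a_1 = 1  ->  a_3 = 1/6
  x^2: 12 a_4 + 3 a_2 = 0  ->  12 a_4 = -3 a_2 = 9  ->  a_4 = 3/4
  x^3: 20 a_5 + 9 a_3 = 0  ->  20 a_5 = -9 a_3 = -3/2  ->  a_5 = -3/40
  x^4: 30 a_6 + 19 a_4 = 0  ->  30 a_6 = -19 a_4 = -57/4  ->  a_6 = -19/40
Truncated series: y(x) = 2 - x - 3 x^2 + (1/6) x^3 + (3/4) x^4 - (3/40) x^5 - (19/40) x^6 + O(x^7).

a_0 = 2; a_1 = -1; a_2 = -3; a_3 = 1/6; a_4 = 3/4; a_5 = -3/40; a_6 = -19/40


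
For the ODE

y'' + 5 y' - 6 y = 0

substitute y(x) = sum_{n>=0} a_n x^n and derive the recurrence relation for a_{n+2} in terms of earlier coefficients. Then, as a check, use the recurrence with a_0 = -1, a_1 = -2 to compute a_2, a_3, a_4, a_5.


Substitute y = sum_n a_n x^n.
y''(x) has coefficient (n+2)(n+1) a_{n+2} at x^n;
5 y'(x) has coefficient 5 (n+1) a_{n+1} at x^n;
-6 y(x) has coefficient -6 a_n at x^n.
Matching x^n: (n+2)(n+1) a_{n+2} + 5 (n+1) a_{n+1} - 6 a_n = 0.
Thus a_{n+2} = [-5 (n+1) a_{n+1} + 6 a_n] / ((n+1)(n+2)).

Check with a_0 = -1, a_1 = -2 (apply the recurrence for n = 0, 1, 2, 3): a_0 = -1, a_1 = -2, a_2 = 2, a_3 = -16/3, a_4 = 23/3, a_5 = -139/15.

a_(n+2) = [-5 (n+1) a_(n+1) + 6 a_n] / ((n+1)(n+2)); check: a_0 = -1, a_1 = -2, a_2 = 2, a_3 = -16/3, a_4 = 23/3, a_5 = -139/15


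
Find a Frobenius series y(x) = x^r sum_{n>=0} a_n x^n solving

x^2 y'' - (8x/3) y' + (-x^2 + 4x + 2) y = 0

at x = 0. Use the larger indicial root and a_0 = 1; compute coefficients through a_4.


Write in Frobenius form y'' + (p(x)/x) y' + (q(x)/x^2) y = 0:
  p(x) = -8/3,  q(x) = -x^2 + 4x + 2.
Indicial equation: r(r-1) + (-8/3) r + (2) = 0 -> roots r_1 = 3, r_2 = 2/3.
Take r = r_1 = 3. Let y(x) = x^r sum_{n>=0} a_n x^n with a_0 = 1.
Substitute y = x^r sum a_n x^n and match x^{r+n}. The recurrence is
  D(n) a_n + 4 a_{n-1} - 1 a_{n-2} = 0,  where D(n) = (r+n)(r+n-1) + (-8/3)(r+n) + (2).
  a_n = [-4 a_{n-1} + 1 a_{n-2}] / D(n).
Since the indicial polynomial factors as (r - r_1)(r - r_2), D(n) = (r_1 + n - r_1)(r_1 + n - r_2) = n(n + 7/3).
Evaluating step by step (a_0 = 1):
  n = 1: D(1) = 1(1 + 7/3) = 10/3; numerator = -4(1) = -4; a_1 = (-4)/(10/3) = -6/5
  n = 2: D(2) = 2(2 + 7/3) = 26/3; numerator = -4(-6/5) + 1(1) = 29/5; a_2 = (29/5)/(26/3) = 87/130
  n = 3: D(3) = 3(3 + 7/3) = 16; numerator = -4(87/130) + 1(-6/5) = -252/65; a_3 = (-252/65)/(16) = -63/260
  n = 4: D(4) = 4(4 + 7/3) = 76/3; numerator = -4(-63/260) + 1(87/130) = 213/130; a_4 = (213/130)/(76/3) = 639/9880

r = 3; a_0 = 1; a_1 = -6/5; a_2 = 87/130; a_3 = -63/260; a_4 = 639/9880


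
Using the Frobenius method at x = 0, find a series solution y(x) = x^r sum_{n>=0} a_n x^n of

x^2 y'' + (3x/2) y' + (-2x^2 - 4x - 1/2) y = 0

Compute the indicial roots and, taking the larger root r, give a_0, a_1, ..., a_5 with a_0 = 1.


Write in Frobenius form y'' + (p(x)/x) y' + (q(x)/x^2) y = 0:
  p(x) = 3/2,  q(x) = -2x^2 - 4x - 1/2.
Indicial equation: r(r-1) + (3/2) r + (-1/2) = 0 -> roots r_1 = 1/2, r_2 = -1.
Take r = r_1 = 1/2. Let y(x) = x^r sum_{n>=0} a_n x^n with a_0 = 1.
Substitute y = x^r sum a_n x^n and match x^{r+n}. The recurrence is
  D(n) a_n - 4 a_{n-1} - 2 a_{n-2} = 0,  where D(n) = (r+n)(r+n-1) + (3/2)(r+n) + (-1/2).
  a_n = [4 a_{n-1} + 2 a_{n-2}] / D(n).
Since the indicial polynomial factors as (r - r_1)(r - r_2), D(n) = (r_1 + n - r_1)(r_1 + n - r_2) = n(n + 3/2).
Evaluating step by step (a_0 = 1):
  n = 1: D(1) = 1(1 + 3/2) = 5/2; numerator = 4(1) = 4; a_1 = (4)/(5/2) = 8/5
  n = 2: D(2) = 2(2 + 3/2) = 7; numerator = 4(8/5) + 2(1) = 42/5; a_2 = (42/5)/(7) = 6/5
  n = 3: D(3) = 3(3 + 3/2) = 27/2; numerator = 4(6/5) + 2(8/5) = 8; a_3 = (8)/(27/2) = 16/27
  n = 4: D(4) = 4(4 + 3/2) = 22; numerator = 4(16/27) + 2(6/5) = 644/135; a_4 = (644/135)/(22) = 322/1485
  n = 5: D(5) = 5(5 + 3/2) = 65/2; numerator = 4(322/1485) + 2(16/27) = 1016/495; a_5 = (1016/495)/(65/2) = 2032/32175

r = 1/2; a_0 = 1; a_1 = 8/5; a_2 = 6/5; a_3 = 16/27; a_4 = 322/1485; a_5 = 2032/32175


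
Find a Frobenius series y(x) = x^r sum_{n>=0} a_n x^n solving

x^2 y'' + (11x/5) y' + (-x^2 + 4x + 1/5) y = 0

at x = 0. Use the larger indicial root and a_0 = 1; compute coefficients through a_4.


Write in Frobenius form y'' + (p(x)/x) y' + (q(x)/x^2) y = 0:
  p(x) = 11/5,  q(x) = -x^2 + 4x + 1/5.
Indicial equation: r(r-1) + (11/5) r + (1/5) = 0 -> roots r_1 = -1/5, r_2 = -1.
Take r = r_1 = -1/5. Let y(x) = x^r sum_{n>=0} a_n x^n with a_0 = 1.
Substitute y = x^r sum a_n x^n and match x^{r+n}. The recurrence is
  D(n) a_n + 4 a_{n-1} - 1 a_{n-2} = 0,  where D(n) = (r+n)(r+n-1) + (11/5)(r+n) + (1/5).
  a_n = [-4 a_{n-1} + 1 a_{n-2}] / D(n).
Since the indicial polynomial factors as (r - r_1)(r - r_2), D(n) = (r_1 + n - r_1)(r_1 + n - r_2) = n(n + 4/5).
Evaluating step by step (a_0 = 1):
  n = 1: D(1) = 1(1 + 4/5) = 9/5; numerator = -4(1) = -4; a_1 = (-4)/(9/5) = -20/9
  n = 2: D(2) = 2(2 + 4/5) = 28/5; numerator = -4(-20/9) + 1(1) = 89/9; a_2 = (89/9)/(28/5) = 445/252
  n = 3: D(3) = 3(3 + 4/5) = 57/5; numerator = -4(445/252) + 1(-20/9) = -65/7; a_3 = (-65/7)/(57/5) = -325/399
  n = 4: D(4) = 4(4 + 4/5) = 96/5; numerator = -4(-325/399) + 1(445/252) = 24055/4788; a_4 = (24055/4788)/(96/5) = 120275/459648

r = -1/5; a_0 = 1; a_1 = -20/9; a_2 = 445/252; a_3 = -325/399; a_4 = 120275/459648


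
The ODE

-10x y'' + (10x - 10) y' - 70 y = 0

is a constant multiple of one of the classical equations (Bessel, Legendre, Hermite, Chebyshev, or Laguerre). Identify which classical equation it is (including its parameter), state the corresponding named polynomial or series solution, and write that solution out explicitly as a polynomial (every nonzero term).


All three coefficients share the factor -10; dividing through by -10 gives  x y'' + (1 - x) y' + 7 y = 0.
This matches the Laguerre equation x y'' + (1 - x) y' + n y = 0 with n = 7; the polynomial solution is L_7(x).
With y = sum_k a_k x^k, matching x^k gives (k+1)k a_{k+1} + (k+1) a_{k+1} - k a_k + n a_k = 0, i.e. (k+1)^2 a_{k+1} = (k - n) a_k = (k - 7) a_k. The right side vanishes at k = 7, so the series terminates at degree 7.
Standard normalization L_n(0) = 1 gives a_0 = 1. Work upward with a_{k+1} = (k - 7) a_k / (k+1)^2:
  a_1 = (0 - 7)(1) / 1^2 = -7/1 = -7
  a_2 = (1 - 7)(-7) / 2^2 = 42/4 = 21/2
  a_3 = (2 - 7)(21/2) / 3^2 = (-105/2)/9 = -35/6
  a_4 = (3 - 7)(-35/6) / 4^2 = (70/3)/16 = 35/24
  a_5 = (4 - 7)(35/24) / 5^2 = (-35/8)/25 = -7/40
  a_6 = (5 - 7)(-7/40) / 6^2 = (7/20)/36 = 7/720
  a_7 = (6 - 7)(7/720) / 7^2 = (-7/720)/49 = -1/5040
Hence L_7(x) = -x^7/5040 + 7 x^6/720 - 7 x^5/40 + 35 x^4/24 - 35 x^3/6 + 21 x^2/2 - 7 x + 1.

L_7(x); series = -x^7/5040 + 7 x^6/720 - 7 x^5/40 + 35 x^4/24 - 35 x^3/6 + 21 x^2/2 - 7 x + 1


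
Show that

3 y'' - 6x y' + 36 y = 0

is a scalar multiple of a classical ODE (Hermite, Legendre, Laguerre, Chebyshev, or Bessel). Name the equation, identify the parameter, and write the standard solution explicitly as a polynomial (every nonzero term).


All three coefficients share the factor 3; dividing through by 3 gives  y'' - 2x y' + 12 y = 0.
This matches the Hermite equation y'' - 2x y' + 2n y = 0 with 2n = 12, so n = 6; the polynomial solution is H_6(x).
With y = sum_k a_k x^k, matching x^k gives (k+2)(k+1) a_{k+2} = 2(k - n) a_k = 2(k - 6) a_k. The right side vanishes at k = 6, so the series with the parity of 6 terminates at degree 6.
Standard normalization: leading coefficient of H_n is 2^n, so a_6 = 2^6 = 64. Work downward with a_k = (k+1)(k+2) a_{k+2} / (2(k - n)):
  a_4 = (5)(6)(64) / (2(4 - 6)) = 1920/(-4) = -480
  a_2 = (3)(4)(-480) / (2(2 - 6)) = -5760/(-8) = 720
  a_0 = (1)(2)(720) / (2(0 - 6)) = 1440/(-12) = -120
Hence H_6(x) = 64 x^6 - 480 x^4 + 720 x^2 - 120.

H_6(x); series = 64 x^6 - 480 x^4 + 720 x^2 - 120


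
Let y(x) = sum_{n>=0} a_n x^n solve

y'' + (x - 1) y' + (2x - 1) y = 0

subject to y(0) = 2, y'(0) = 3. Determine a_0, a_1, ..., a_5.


Ansatz: y(x) = sum_{n>=0} a_n x^n, so y'(x) = sum_{n>=1} n a_n x^(n-1) and y''(x) = sum_{n>=2} n(n-1) a_n x^(n-2).
Substitute into P(x) y'' + Q(x) y' + R(x) y = 0 with P(x) = 1, Q(x) = x - 1, R(x) = 2x - 1, and match powers of x.
Initial conditions: a_0 = 2, a_1 = 3.
Setting the coefficient of each power of x to zero and solving order by order (substituting the coefficients already found):
  x^0: 2 a_2 - a_1 - a_0 = 0  ->  2 a_2 = a_1 + a_0 = 5  ->  a_2 = 5/2
  x^1: 6 a_3 - 2 a_2 + 2 a_0 = 0  ->  6 a_3 = 2 a_2 - 2 a_0 = 1  ->  a_3 = 1/6
  x^2: 12 a_4 - 3 a_3 + a_2 + 2 a_1 = 0  ->  12 a_4 = 3 a_3 - a_2 - 2 a_1 = -8  ->  a_4 = -2/3
  x^3: 20 a_5 - 4 a_4 + 2 a_3 + 2 a_2 = 0  ->  20 a_5 = 4 a_4 - 2 a_3 - 2 a_2 = -8  ->  a_5 = -2/5
Truncated series: y(x) = 2 + 3 x + (5/2) x^2 + (1/6) x^3 - (2/3) x^4 - (2/5) x^5 + O(x^6).

a_0 = 2; a_1 = 3; a_2 = 5/2; a_3 = 1/6; a_4 = -2/3; a_5 = -2/5


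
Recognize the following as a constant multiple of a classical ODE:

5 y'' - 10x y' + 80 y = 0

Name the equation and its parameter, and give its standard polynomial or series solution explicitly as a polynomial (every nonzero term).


All three coefficients share the factor 5; dividing through by 5 gives  y'' - 2x y' + 16 y = 0.
This matches the Hermite equation y'' - 2x y' + 2n y = 0 with 2n = 16, so n = 8; the polynomial solution is H_8(x).
With y = sum_k a_k x^k, matching x^k gives (k+2)(k+1) a_{k+2} = 2(k - n) a_k = 2(k - 8) a_k. The right side vanishes at k = 8, so the series with the parity of 8 terminates at degree 8.
Standard normalization: leading coefficient of H_n is 2^n, so a_8 = 2^8 = 256. Work downward with a_k = (k+1)(k+2) a_{k+2} / (2(k - n)):
  a_6 = (7)(8)(256) / (2(6 - 8)) = 14336/(-4) = -3584
  a_4 = (5)(6)(-3584) / (2(4 - 8)) = -107520/(-8) = 13440
  a_2 = (3)(4)(13440) / (2(2 - 8)) = 161280/(-12) = -13440
  a_0 = (1)(2)(-13440) / (2(0 - 8)) = -26880/(-16) = 1680
Hence H_8(x) = 256 x^8 - 3584 x^6 + 13440 x^4 - 13440 x^2 + 1680.

H_8(x); series = 256 x^8 - 3584 x^6 + 13440 x^4 - 13440 x^2 + 1680


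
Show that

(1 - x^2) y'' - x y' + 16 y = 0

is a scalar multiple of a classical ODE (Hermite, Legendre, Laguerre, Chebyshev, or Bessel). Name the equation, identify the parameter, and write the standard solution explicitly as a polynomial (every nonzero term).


The equation is already in a standard form:  (1 - x^2) y'' - x y' + 16 y = 0.
This matches the Chebyshev equation (1 - x^2) y'' - x y' + n^2 y = 0 (note the -x y' term, not -2x y') with n^2 = 16, so n = 4; the polynomial solution is T_4(x).
With y = sum_k a_k x^k, matching x^k gives (k+2)(k+1) a_{k+2} = (k^2 - n^2) a_k = (k - 4)(k + 4) a_k. The right side vanishes at k = 4, so the series with the parity of 4 terminates at degree 4.
Standard normalization: leading coefficient of T_n is 2^(n-1), so a_4 = 2^3 = 8. Work downward with a_k = (k+1)(k+2) a_{k+2} / ((k - 4)(k + 4)):
  a_2 = (3)(4)(8) / ((2 - 4)(2 + 4)) = 96/(-12) = -8
  a_0 = (1)(2)(-8) / ((0 - 4)(0 + 4)) = -16/(-16) = 1
Hence T_4(x) = 8 x^4 - 8 x^2 + 1.

T_4(x); series = 8 x^4 - 8 x^2 + 1


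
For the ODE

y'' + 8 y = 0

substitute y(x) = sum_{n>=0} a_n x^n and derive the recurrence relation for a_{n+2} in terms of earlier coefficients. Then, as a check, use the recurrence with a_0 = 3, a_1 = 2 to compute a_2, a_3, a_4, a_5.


Substitute y = sum_n a_n x^n into y'' + (const) y = 0.
y''(x) = sum_{n>=0} (n+2)(n+1) a_{n+2} x^n.
The ODE becomes sum_n [(n+2)(n+1) a_{n+2} + 8 a_n] x^n = 0.
Setting each coefficient to zero gives the recurrence:
  (n+2)(n+1) a_{n+2} + 8 a_n = 0,
  a_{n+2} = -8 / ((n+1)(n+2)) a_n.

Check with a_0 = 3, a_1 = 2 (apply the recurrence for n = 0, 1, 2, 3): a_0 = 3, a_1 = 2, a_2 = -12, a_3 = -8/3, a_4 = 8, a_5 = 16/15.

a_{n+2} = -8/((n+1)(n+2)) * a_n; check: a_0 = 3, a_1 = 2, a_2 = -12, a_3 = -8/3, a_4 = 8, a_5 = 16/15


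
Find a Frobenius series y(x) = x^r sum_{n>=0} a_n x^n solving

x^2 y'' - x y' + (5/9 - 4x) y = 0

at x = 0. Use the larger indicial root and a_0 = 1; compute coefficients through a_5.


Write in Frobenius form y'' + (p(x)/x) y' + (q(x)/x^2) y = 0:
  p(x) = -1,  q(x) = 5/9 - 4x.
Indicial equation: r(r-1) + (-1) r + (5/9) = 0 -> roots r_1 = 5/3, r_2 = 1/3.
Take r = r_1 = 5/3. Let y(x) = x^r sum_{n>=0} a_n x^n with a_0 = 1.
Substitute y = x^r sum a_n x^n and match x^{r+n}. The recurrence is
  D(n) a_n - 4 a_{n-1} = 0,  where D(n) = (r+n)(r+n-1) + (-1)(r+n) + (5/9).
  a_n = 4 / D(n) * a_{n-1}.
Since the indicial polynomial factors as (r - r_1)(r - r_2), D(n) = (r_1 + n - r_1)(r_1 + n - r_2) = n(n + 4/3).
Evaluating step by step (a_0 = 1):
  n = 1: D(1) = 1(1 + 4/3) = 7/3; numerator = 4(1) = 4; a_1 = (4)/(7/3) = 12/7
  n = 2: D(2) = 2(2 + 4/3) = 20/3; numerator = 4(12/7) = 48/7; a_2 = (48/7)/(20/3) = 36/35
  n = 3: D(3) = 3(3 + 4/3) = 13; numerator = 4(36/35) = 144/35; a_3 = (144/35)/(13) = 144/455
  n = 4: D(4) = 4(4 + 4/3) = 64/3; numerator = 4(144/455) = 576/455; a_4 = (576/455)/(64/3) = 27/455
  n = 5: D(5) = 5(5 + 4/3) = 95/3; numerator = 4(27/455) = 108/455; a_5 = (108/455)/(95/3) = 324/43225

r = 5/3; a_0 = 1; a_1 = 12/7; a_2 = 36/35; a_3 = 144/455; a_4 = 27/455; a_5 = 324/43225


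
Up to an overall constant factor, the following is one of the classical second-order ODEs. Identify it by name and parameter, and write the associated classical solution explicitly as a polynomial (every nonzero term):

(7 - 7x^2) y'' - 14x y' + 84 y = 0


All three coefficients share the factor 7; dividing through by 7 gives  (1 - x^2) y'' - 2x y' + 12 y = 0.
This matches the Legendre equation (1 - x^2) y'' - 2x y' + n(n+1) y = 0 (note the -2x y' term) with n(n+1) = 12, so n = 3; the polynomial solution is P_3(x).
With y = sum_k a_k x^k, matching x^k gives (k+2)(k+1) a_{k+2} = [k(k+1) - n(n+1)] a_k = (k - 3)(k + 4) a_k. The right side vanishes at k = 3, so the series with the parity of 3 terminates at degree 3.
Standard normalization (P_n(1) = 1): leading coefficient (2n)!/(2^n (n!)^2) = 720/(8*36) = 5/2, so a_3 = 5/2. Work downward with a_k = (k+1)(k+2) a_{k+2} / ((k - 3)(k + 4)):
  a_1 = (2)(3)(5/2) / ((1 - 3)(1 + 4)) = 15/(-10) = -3/2
Hence P_3(x) = 5 x^3/2 - 3 x/2.

P_3(x); series = 5 x^3/2 - 3 x/2


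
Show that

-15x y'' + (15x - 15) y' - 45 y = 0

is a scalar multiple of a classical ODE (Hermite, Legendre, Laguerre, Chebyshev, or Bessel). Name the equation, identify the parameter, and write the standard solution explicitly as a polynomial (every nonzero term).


All three coefficients share the factor -15; dividing through by -15 gives  x y'' + (1 - x) y' + 3 y = 0.
This matches the Laguerre equation x y'' + (1 - x) y' + n y = 0 with n = 3; the polynomial solution is L_3(x).
With y = sum_k a_k x^k, matching x^k gives (k+1)k a_{k+1} + (k+1) a_{k+1} - k a_k + n a_k = 0, i.e. (k+1)^2 a_{k+1} = (k - n) a_k = (k - 3) a_k. The right side vanishes at k = 3, so the series terminates at degree 3.
Standard normalization L_n(0) = 1 gives a_0 = 1. Work upward with a_{k+1} = (k - 3) a_k / (k+1)^2:
  a_1 = (0 - 3)(1) / 1^2 = -3/1 = -3
  a_2 = (1 - 3)(-3) / 2^2 = 6/4 = 3/2
  a_3 = (2 - 3)(3/2) / 3^2 = (-3/2)/9 = -1/6
Hence L_3(x) = -x^3/6 + 3 x^2/2 - 3 x + 1.

L_3(x); series = -x^3/6 + 3 x^2/2 - 3 x + 1


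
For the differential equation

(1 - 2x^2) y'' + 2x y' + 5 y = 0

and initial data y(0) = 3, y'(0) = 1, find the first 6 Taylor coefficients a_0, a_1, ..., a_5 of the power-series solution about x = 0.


Ansatz: y(x) = sum_{n>=0} a_n x^n, so y'(x) = sum_{n>=1} n a_n x^(n-1) and y''(x) = sum_{n>=2} n(n-1) a_n x^(n-2).
Substitute into P(x) y'' + Q(x) y' + R(x) y = 0 with P(x) = 1 - 2x^2, Q(x) = 2x, R(x) = 5, and match powers of x.
Initial conditions: a_0 = 3, a_1 = 1.
Setting the coefficient of each power of x to zero and solving order by order (substituting the coefficients already found):
  x^0: 2 a_2 + 5 a_0 = 0  ->  2 a_2 = -5 a_0 = -15  ->  a_2 = -15/2
  x^1: 6 a_3 + 7 a_1 = 0  ->  6 a_3 = -7 a_1 = -7  ->  a_3 = -7/6
  x^2: 12 a_4 + 5 a_2 = 0  ->  12 a_4 = -5 a_2 = 75/2  ->  a_4 = 25/8
  x^3: 20 a_5 - a_3 = 0  ->  20 a_5 = a_3 = -7/6  ->  a_5 = -7/120
Truncated series: y(x) = 3 + x - (15/2) x^2 - (7/6) x^3 + (25/8) x^4 - (7/120) x^5 + O(x^6).

a_0 = 3; a_1 = 1; a_2 = -15/2; a_3 = -7/6; a_4 = 25/8; a_5 = -7/120


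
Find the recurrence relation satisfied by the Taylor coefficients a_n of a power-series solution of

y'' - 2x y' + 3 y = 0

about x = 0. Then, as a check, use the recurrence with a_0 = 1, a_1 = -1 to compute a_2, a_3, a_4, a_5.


Substitute y = sum_n a_n x^n.
y''(x) has coefficient (n+2)(n+1) a_{n+2} at x^n;
-2 x y'(x) has coefficient -2 n a_n at x^n (shift);
3 y(x) has coefficient 3 a_n at x^n.
Matching x^n: (n+2)(n+1) a_{n+2} + (-2n + 3) a_n = 0.
Thus a_{n+2} = (2n - 3) / ((n+1)(n+2)) * a_n.

Check with a_0 = 1, a_1 = -1 (apply the recurrence for n = 0, 1, 2, 3): a_0 = 1, a_1 = -1, a_2 = -3/2, a_3 = 1/6, a_4 = -1/8, a_5 = 1/40.

a_(n+2) = (2n - 3) / ((n+1)(n+2)) * a_n; check: a_0 = 1, a_1 = -1, a_2 = -3/2, a_3 = 1/6, a_4 = -1/8, a_5 = 1/40


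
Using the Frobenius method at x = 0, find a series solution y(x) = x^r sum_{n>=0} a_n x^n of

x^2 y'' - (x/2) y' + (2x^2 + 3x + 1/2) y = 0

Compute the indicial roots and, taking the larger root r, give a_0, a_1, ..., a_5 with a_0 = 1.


Write in Frobenius form y'' + (p(x)/x) y' + (q(x)/x^2) y = 0:
  p(x) = -1/2,  q(x) = 2x^2 + 3x + 1/2.
Indicial equation: r(r-1) + (-1/2) r + (1/2) = 0 -> roots r_1 = 1, r_2 = 1/2.
Take r = r_1 = 1. Let y(x) = x^r sum_{n>=0} a_n x^n with a_0 = 1.
Substitute y = x^r sum a_n x^n and match x^{r+n}. The recurrence is
  D(n) a_n + 3 a_{n-1} + 2 a_{n-2} = 0,  where D(n) = (r+n)(r+n-1) + (-1/2)(r+n) + (1/2).
  a_n = [-3 a_{n-1} - 2 a_{n-2}] / D(n).
Since the indicial polynomial factors as (r - r_1)(r - r_2), D(n) = (r_1 + n - r_1)(r_1 + n - r_2) = n(n + 1/2).
Evaluating step by step (a_0 = 1):
  n = 1: D(1) = 1(1 + 1/2) = 3/2; numerator = -3(1) = -3; a_1 = (-3)/(3/2) = -2
  n = 2: D(2) = 2(2 + 1/2) = 5; numerator = -3(-2) - 2(1) = 4; a_2 = (4)/(5) = 4/5
  n = 3: D(3) = 3(3 + 1/2) = 21/2; numerator = -3(4/5) - 2(-2) = 8/5; a_3 = (8/5)/(21/2) = 16/105
  n = 4: D(4) = 4(4 + 1/2) = 18; numerator = -3(16/105) - 2(4/5) = -72/35; a_4 = (-72/35)/(18) = -4/35
  n = 5: D(5) = 5(5 + 1/2) = 55/2; numerator = -3(-4/35) - 2(16/105) = 4/105; a_5 = (4/105)/(55/2) = 8/5775

r = 1; a_0 = 1; a_1 = -2; a_2 = 4/5; a_3 = 16/105; a_4 = -4/35; a_5 = 8/5775


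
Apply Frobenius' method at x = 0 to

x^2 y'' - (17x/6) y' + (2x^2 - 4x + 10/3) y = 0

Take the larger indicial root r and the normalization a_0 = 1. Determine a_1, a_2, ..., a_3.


Write in Frobenius form y'' + (p(x)/x) y' + (q(x)/x^2) y = 0:
  p(x) = -17/6,  q(x) = 2x^2 - 4x + 10/3.
Indicial equation: r(r-1) + (-17/6) r + (10/3) = 0 -> roots r_1 = 5/2, r_2 = 4/3.
Take r = r_1 = 5/2. Let y(x) = x^r sum_{n>=0} a_n x^n with a_0 = 1.
Substitute y = x^r sum a_n x^n and match x^{r+n}. The recurrence is
  D(n) a_n - 4 a_{n-1} + 2 a_{n-2} = 0,  where D(n) = (r+n)(r+n-1) + (-17/6)(r+n) + (10/3).
  a_n = [4 a_{n-1} - 2 a_{n-2}] / D(n).
Since the indicial polynomial factors as (r - r_1)(r - r_2), D(n) = (r_1 + n - r_1)(r_1 + n - r_2) = n(n + 7/6).
Evaluating step by step (a_0 = 1):
  n = 1: D(1) = 1(1 + 7/6) = 13/6; numerator = 4(1) = 4; a_1 = (4)/(13/6) = 24/13
  n = 2: D(2) = 2(2 + 7/6) = 19/3; numerator = 4(24/13) - 2(1) = 70/13; a_2 = (70/13)/(19/3) = 210/247
  n = 3: D(3) = 3(3 + 7/6) = 25/2; numerator = 4(210/247) - 2(24/13) = -72/247; a_3 = (-72/247)/(25/2) = -144/6175

r = 5/2; a_0 = 1; a_1 = 24/13; a_2 = 210/247; a_3 = -144/6175


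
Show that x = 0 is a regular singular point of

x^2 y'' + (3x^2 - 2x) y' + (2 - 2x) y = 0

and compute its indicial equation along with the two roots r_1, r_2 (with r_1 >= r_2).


Divide by x^2 to reach normal form y'' + P_1(x) y' + P_2(x) y = 0 with P_1(x) = 3 - 2/x and P_2(x) = -2/x + 2/x^2.
x = 0 is a singular point because the y'-coefficient 3 - 2/x has a pole at x = 0 and the y-coefficient -2/x + 2/x^2 has a pole at x = 0.
It is a regular singular point because x P_1(x) = p(x) = 3x - 2 and x^2 P_2(x) = q(x) = 2 - 2x are polynomials, hence analytic at x = 0.
p(0) = -2,  q(0) = 2.
Indicial equation: r(r-1) + p(0) r + q(0) = 0, i.e. r^2 + (p(0) - 1) r + q(0) = 0, i.e. r^2 - 3 r + 2 = 0.
Discriminant: (-3)^2 - 4(2) = 1, so r = (3 ± 1)/2.
Solving: r_1 = 2, r_2 = 1.

indicial: r^2 - 3 r + 2 = 0; roots r_1 = 2, r_2 = 1


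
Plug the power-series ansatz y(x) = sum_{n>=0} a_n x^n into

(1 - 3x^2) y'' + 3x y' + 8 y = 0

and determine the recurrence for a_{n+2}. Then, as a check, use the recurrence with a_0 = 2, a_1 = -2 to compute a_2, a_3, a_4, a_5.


Substitute y = sum_n a_n x^n.
(1 - 3 x^2) y'' contributes (n+2)(n+1) a_{n+2} - 3 n(n-1) a_n at x^n.
3 x y'(x) contributes 3 n a_n at x^n.
8 y(x) contributes 8 a_n at x^n.
Matching x^n: (n+2)(n+1) a_{n+2} + (-3 n(n-1) + 3 n + 8) a_n = 0.
Thus a_{n+2} = (3 n(n-1) - 3 n - 8) / ((n+1)(n+2)) * a_n.

Check with a_0 = 2, a_1 = -2 (apply the recurrence for n = 0, 1, 2, 3): a_0 = 2, a_1 = -2, a_2 = -8, a_3 = 11/3, a_4 = 16/3, a_5 = 11/60.

a_(n+2) = (3 n(n-1) - 3 n - 8) / ((n+1)(n+2)) * a_n; check: a_0 = 2, a_1 = -2, a_2 = -8, a_3 = 11/3, a_4 = 16/3, a_5 = 11/60


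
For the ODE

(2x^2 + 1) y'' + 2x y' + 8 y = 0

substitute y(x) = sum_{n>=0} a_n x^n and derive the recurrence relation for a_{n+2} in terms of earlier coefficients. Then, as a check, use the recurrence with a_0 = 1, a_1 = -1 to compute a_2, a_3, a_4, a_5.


Substitute y = sum_n a_n x^n.
(1 + 2 x^2) y'' contributes (n+2)(n+1) a_{n+2} + 2 n(n-1) a_n at x^n.
2 x y'(x) contributes 2 n a_n at x^n.
8 y(x) contributes 8 a_n at x^n.
Matching x^n: (n+2)(n+1) a_{n+2} + (2 n(n-1) + 2 n + 8) a_n = 0.
Thus a_{n+2} = (-2 n(n-1) - 2 n - 8) / ((n+1)(n+2)) * a_n.

Check with a_0 = 1, a_1 = -1 (apply the recurrence for n = 0, 1, 2, 3): a_0 = 1, a_1 = -1, a_2 = -4, a_3 = 5/3, a_4 = 16/3, a_5 = -13/6.

a_(n+2) = (-2 n(n-1) - 2 n - 8) / ((n+1)(n+2)) * a_n; check: a_0 = 1, a_1 = -1, a_2 = -4, a_3 = 5/3, a_4 = 16/3, a_5 = -13/6


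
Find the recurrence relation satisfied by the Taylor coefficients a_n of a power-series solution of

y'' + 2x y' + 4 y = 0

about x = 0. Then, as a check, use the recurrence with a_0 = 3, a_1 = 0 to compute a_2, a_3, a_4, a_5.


Substitute y = sum_n a_n x^n.
y''(x) has coefficient (n+2)(n+1) a_{n+2} at x^n;
2 x y'(x) has coefficient 2 n a_n at x^n (shift);
4 y(x) has coefficient 4 a_n at x^n.
Matching x^n: (n+2)(n+1) a_{n+2} + (2n + 4) a_n = 0.
Thus a_{n+2} = (-2n - 4) / ((n+1)(n+2)) * a_n.

Check with a_0 = 3, a_1 = 0 (apply the recurrence for n = 0, 1, 2, 3): a_0 = 3, a_1 = 0, a_2 = -6, a_3 = 0, a_4 = 4, a_5 = 0.

a_(n+2) = (-2n - 4) / ((n+1)(n+2)) * a_n; check: a_0 = 3, a_1 = 0, a_2 = -6, a_3 = 0, a_4 = 4, a_5 = 0


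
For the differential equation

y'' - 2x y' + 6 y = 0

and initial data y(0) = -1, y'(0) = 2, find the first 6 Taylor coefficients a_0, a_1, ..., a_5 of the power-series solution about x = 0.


Ansatz: y(x) = sum_{n>=0} a_n x^n, so y'(x) = sum_{n>=1} n a_n x^(n-1) and y''(x) = sum_{n>=2} n(n-1) a_n x^(n-2).
Substitute into P(x) y'' + Q(x) y' + R(x) y = 0 with P(x) = 1, Q(x) = -2x, R(x) = 6, and match powers of x.
Initial conditions: a_0 = -1, a_1 = 2.
Setting the coefficient of each power of x to zero and solving order by order (substituting the coefficients already found):
  x^0: 2 a_2 + 6 a_0 = 0  ->  2 a_2 = -6 a_0 = 6  ->  a_2 = 3
  x^1: 6 a_3 + 4 a_1 = 0  ->  6 a_3 = -4 a_1 = -8  ->  a_3 = -4/3
  x^2: 12 a_4 + 2 a_2 = 0  ->  12 a_4 = -2 a_2 = -6  ->  a_4 = -1/2
  x^3: 20 a_5 = 0  ->  a_5 = 0
Truncated series: y(x) = -1 + 2 x + 3 x^2 - (4/3) x^3 - (1/2) x^4 + O(x^6).

a_0 = -1; a_1 = 2; a_2 = 3; a_3 = -4/3; a_4 = -1/2; a_5 = 0


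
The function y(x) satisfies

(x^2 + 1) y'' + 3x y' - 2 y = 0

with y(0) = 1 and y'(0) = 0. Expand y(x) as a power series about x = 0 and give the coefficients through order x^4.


Ansatz: y(x) = sum_{n>=0} a_n x^n, so y'(x) = sum_{n>=1} n a_n x^(n-1) and y''(x) = sum_{n>=2} n(n-1) a_n x^(n-2).
Substitute into P(x) y'' + Q(x) y' + R(x) y = 0 with P(x) = x^2 + 1, Q(x) = 3x, R(x) = -2, and match powers of x.
Initial conditions: a_0 = 1, a_1 = 0.
Setting the coefficient of each power of x to zero and solving order by order (substituting the coefficients already found):
  x^0: 2 a_2 - 2 a_0 = 0  ->  2 a_2 = 2 a_0 = 2  ->  a_2 = 1
  x^1: 6 a_3 + a_1 = 0  ->  6 a_3 = -a_1 = 0  ->  a_3 = 0
  x^2: 12 a_4 + 6 a_2 = 0  ->  12 a_4 = -6 a_2 = -6  ->  a_4 = -1/2
Truncated series: y(x) = 1 + x^2 - (1/2) x^4 + O(x^5).

a_0 = 1; a_1 = 0; a_2 = 1; a_3 = 0; a_4 = -1/2


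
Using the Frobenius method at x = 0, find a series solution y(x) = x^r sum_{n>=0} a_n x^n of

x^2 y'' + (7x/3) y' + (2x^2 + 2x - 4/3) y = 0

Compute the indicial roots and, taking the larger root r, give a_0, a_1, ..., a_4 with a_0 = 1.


Write in Frobenius form y'' + (p(x)/x) y' + (q(x)/x^2) y = 0:
  p(x) = 7/3,  q(x) = 2x^2 + 2x - 4/3.
Indicial equation: r(r-1) + (7/3) r + (-4/3) = 0 -> roots r_1 = 2/3, r_2 = -2.
Take r = r_1 = 2/3. Let y(x) = x^r sum_{n>=0} a_n x^n with a_0 = 1.
Substitute y = x^r sum a_n x^n and match x^{r+n}. The recurrence is
  D(n) a_n + 2 a_{n-1} + 2 a_{n-2} = 0,  where D(n) = (r+n)(r+n-1) + (7/3)(r+n) + (-4/3).
  a_n = [-2 a_{n-1} - 2 a_{n-2}] / D(n).
Since the indicial polynomial factors as (r - r_1)(r - r_2), D(n) = (r_1 + n - r_1)(r_1 + n - r_2) = n(n + 8/3).
Evaluating step by step (a_0 = 1):
  n = 1: D(1) = 1(1 + 8/3) = 11/3; numerator = -2(1) = -2; a_1 = (-2)/(11/3) = -6/11
  n = 2: D(2) = 2(2 + 8/3) = 28/3; numerator = -2(-6/11) - 2(1) = -10/11; a_2 = (-10/11)/(28/3) = -15/154
  n = 3: D(3) = 3(3 + 8/3) = 17; numerator = -2(-15/154) - 2(-6/11) = 9/7; a_3 = (9/7)/(17) = 9/119
  n = 4: D(4) = 4(4 + 8/3) = 80/3; numerator = -2(9/119) - 2(-15/154) = 57/1309; a_4 = (57/1309)/(80/3) = 171/104720

r = 2/3; a_0 = 1; a_1 = -6/11; a_2 = -15/154; a_3 = 9/119; a_4 = 171/104720


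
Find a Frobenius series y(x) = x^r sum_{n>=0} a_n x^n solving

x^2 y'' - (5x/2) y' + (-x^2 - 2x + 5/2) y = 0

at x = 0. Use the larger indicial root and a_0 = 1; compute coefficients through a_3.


Write in Frobenius form y'' + (p(x)/x) y' + (q(x)/x^2) y = 0:
  p(x) = -5/2,  q(x) = -x^2 - 2x + 5/2.
Indicial equation: r(r-1) + (-5/2) r + (5/2) = 0 -> roots r_1 = 5/2, r_2 = 1.
Take r = r_1 = 5/2. Let y(x) = x^r sum_{n>=0} a_n x^n with a_0 = 1.
Substitute y = x^r sum a_n x^n and match x^{r+n}. The recurrence is
  D(n) a_n - 2 a_{n-1} - 1 a_{n-2} = 0,  where D(n) = (r+n)(r+n-1) + (-5/2)(r+n) + (5/2).
  a_n = [2 a_{n-1} + 1 a_{n-2}] / D(n).
Since the indicial polynomial factors as (r - r_1)(r - r_2), D(n) = (r_1 + n - r_1)(r_1 + n - r_2) = n(n + 3/2).
Evaluating step by step (a_0 = 1):
  n = 1: D(1) = 1(1 + 3/2) = 5/2; numerator = 2(1) = 2; a_1 = (2)/(5/2) = 4/5
  n = 2: D(2) = 2(2 + 3/2) = 7; numerator = 2(4/5) + 1(1) = 13/5; a_2 = (13/5)/(7) = 13/35
  n = 3: D(3) = 3(3 + 3/2) = 27/2; numerator = 2(13/35) + 1(4/5) = 54/35; a_3 = (54/35)/(27/2) = 4/35

r = 5/2; a_0 = 1; a_1 = 4/5; a_2 = 13/35; a_3 = 4/35


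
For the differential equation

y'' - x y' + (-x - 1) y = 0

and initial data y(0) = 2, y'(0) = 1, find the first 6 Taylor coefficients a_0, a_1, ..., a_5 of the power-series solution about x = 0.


Ansatz: y(x) = sum_{n>=0} a_n x^n, so y'(x) = sum_{n>=1} n a_n x^(n-1) and y''(x) = sum_{n>=2} n(n-1) a_n x^(n-2).
Substitute into P(x) y'' + Q(x) y' + R(x) y = 0 with P(x) = 1, Q(x) = -x, R(x) = -x - 1, and match powers of x.
Initial conditions: a_0 = 2, a_1 = 1.
Setting the coefficient of each power of x to zero and solving order by order (substituting the coefficients already found):
  x^0: 2 a_2 - a_0 = 0  ->  2 a_2 = a_0 = 2  ->  a_2 = 1
  x^1: 6 a_3 - 2 a_1 - a_0 = 0  ->  6 a_3 = 2 a_1 + a_0 = 4  ->  a_3 = 2/3
  x^2: 12 a_4 - 3 a_2 - a_1 = 0  ->  12 a_4 = 3 a_2 + a_1 = 4  ->  a_4 = 1/3
  x^3: 20 a_5 - 4 a_3 - a_2 = 0  ->  20 a_5 = 4 a_3 + a_2 = 11/3  ->  a_5 = 11/60
Truncated series: y(x) = 2 + x + x^2 + (2/3) x^3 + (1/3) x^4 + (11/60) x^5 + O(x^6).

a_0 = 2; a_1 = 1; a_2 = 1; a_3 = 2/3; a_4 = 1/3; a_5 = 11/60


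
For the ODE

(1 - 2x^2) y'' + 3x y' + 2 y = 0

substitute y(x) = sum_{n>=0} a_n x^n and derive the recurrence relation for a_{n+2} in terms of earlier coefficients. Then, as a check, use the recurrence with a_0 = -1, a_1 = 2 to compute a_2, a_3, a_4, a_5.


Substitute y = sum_n a_n x^n.
(1 - 2 x^2) y'' contributes (n+2)(n+1) a_{n+2} - 2 n(n-1) a_n at x^n.
3 x y'(x) contributes 3 n a_n at x^n.
2 y(x) contributes 2 a_n at x^n.
Matching x^n: (n+2)(n+1) a_{n+2} + (-2 n(n-1) + 3 n + 2) a_n = 0.
Thus a_{n+2} = (2 n(n-1) - 3 n - 2) / ((n+1)(n+2)) * a_n.

Check with a_0 = -1, a_1 = 2 (apply the recurrence for n = 0, 1, 2, 3): a_0 = -1, a_1 = 2, a_2 = 1, a_3 = -5/3, a_4 = -1/3, a_5 = -1/12.

a_(n+2) = (2 n(n-1) - 3 n - 2) / ((n+1)(n+2)) * a_n; check: a_0 = -1, a_1 = 2, a_2 = 1, a_3 = -5/3, a_4 = -1/3, a_5 = -1/12


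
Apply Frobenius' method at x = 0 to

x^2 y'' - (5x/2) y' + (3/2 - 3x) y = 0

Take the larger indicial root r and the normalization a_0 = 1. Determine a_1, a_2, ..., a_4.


Write in Frobenius form y'' + (p(x)/x) y' + (q(x)/x^2) y = 0:
  p(x) = -5/2,  q(x) = 3/2 - 3x.
Indicial equation: r(r-1) + (-5/2) r + (3/2) = 0 -> roots r_1 = 3, r_2 = 1/2.
Take r = r_1 = 3. Let y(x) = x^r sum_{n>=0} a_n x^n with a_0 = 1.
Substitute y = x^r sum a_n x^n and match x^{r+n}. The recurrence is
  D(n) a_n - 3 a_{n-1} = 0,  where D(n) = (r+n)(r+n-1) + (-5/2)(r+n) + (3/2).
  a_n = 3 / D(n) * a_{n-1}.
Since the indicial polynomial factors as (r - r_1)(r - r_2), D(n) = (r_1 + n - r_1)(r_1 + n - r_2) = n(n + 5/2).
Evaluating step by step (a_0 = 1):
  n = 1: D(1) = 1(1 + 5/2) = 7/2; numerator = 3(1) = 3; a_1 = (3)/(7/2) = 6/7
  n = 2: D(2) = 2(2 + 5/2) = 9; numerator = 3(6/7) = 18/7; a_2 = (18/7)/(9) = 2/7
  n = 3: D(3) = 3(3 + 5/2) = 33/2; numerator = 3(2/7) = 6/7; a_3 = (6/7)/(33/2) = 4/77
  n = 4: D(4) = 4(4 + 5/2) = 26; numerator = 3(4/77) = 12/77; a_4 = (12/77)/(26) = 6/1001

r = 3; a_0 = 1; a_1 = 6/7; a_2 = 2/7; a_3 = 4/77; a_4 = 6/1001
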